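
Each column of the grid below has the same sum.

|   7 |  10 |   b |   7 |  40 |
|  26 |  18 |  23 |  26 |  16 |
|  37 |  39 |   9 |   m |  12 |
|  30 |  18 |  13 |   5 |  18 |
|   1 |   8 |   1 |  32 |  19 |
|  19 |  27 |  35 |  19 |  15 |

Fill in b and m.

b = 39, m = 31

Columns 1 and 2 both add up to 120, so every column sums to 120.
Column 3: 23 + 9 + 13 + 1 + 35 = 81, so the missing entry is 120 − 81 = 39.
Column 4: 7 + 26 + 5 + 32 + 19 = 89, so the missing entry is 120 − 89 = 31.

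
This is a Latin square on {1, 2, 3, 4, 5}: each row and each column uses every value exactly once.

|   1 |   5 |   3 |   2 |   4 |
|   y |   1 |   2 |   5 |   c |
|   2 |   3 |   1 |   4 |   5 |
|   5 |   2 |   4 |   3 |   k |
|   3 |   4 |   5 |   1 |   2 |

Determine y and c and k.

y = 4, c = 3, k = 1

Cell (2,1): column 1 already has {1, 2, 3, 5} → 4.
Cell (4,5): row 4 already has {2, 3, 4, 5} → 1.
Cell (2,5): row 2 already has {1, 2, 4, 5} → 3.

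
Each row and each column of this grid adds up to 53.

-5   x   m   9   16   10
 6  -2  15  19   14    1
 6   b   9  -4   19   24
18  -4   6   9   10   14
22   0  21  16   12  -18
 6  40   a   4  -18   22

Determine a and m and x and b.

Row 3: 6 + 9 − 4 + 19 + 24 = 54, so its missing entry is 53 − 54 = -1.
Column 2: -2 − 1 − 4 + 0 + 40 = 33, so its missing entry is 53 − 33 = 20.
Row 1: -5 + 20 + 9 + 16 + 10 = 50, so its missing entry is 53 − 50 = 3.
Row 6: 6 + 40 + 4 − 18 + 22 = 54, so its missing entry is 53 − 54 = -1.

a = -1, m = 3, x = 20, b = -1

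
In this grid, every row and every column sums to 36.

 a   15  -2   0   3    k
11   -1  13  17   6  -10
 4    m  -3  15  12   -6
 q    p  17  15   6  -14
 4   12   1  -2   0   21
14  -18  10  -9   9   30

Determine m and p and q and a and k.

The known cells in row 3 total 22, leaving 36 − 22 = 14 for the blank.
The known cells in column 2 total 22, leaving 36 − 22 = 14 for the blank.
The known cells in row 4 total 38, leaving 36 − 38 = -2 for the blank.
The known cells in column 1 total 31, leaving 36 − 31 = 5 for the blank.
The known cells in row 1 total 21, leaving 36 − 21 = 15 for the blank.

m = 14, p = 14, q = -2, a = 5, k = 15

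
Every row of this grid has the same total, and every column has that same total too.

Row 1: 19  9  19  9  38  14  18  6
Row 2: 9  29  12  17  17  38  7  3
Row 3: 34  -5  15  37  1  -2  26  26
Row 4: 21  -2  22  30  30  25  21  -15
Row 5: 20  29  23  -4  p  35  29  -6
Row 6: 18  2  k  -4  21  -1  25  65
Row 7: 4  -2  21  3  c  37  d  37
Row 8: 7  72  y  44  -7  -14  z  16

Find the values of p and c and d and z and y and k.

Rows 1 and 2 both sum to 132, so that's the common total.
The known cells in row 5 total 126, leaving 132 − 126 = 6 for the blank.
The known cells in column 5 total 106, leaving 132 − 106 = 26 for the blank.
The known cells in row 7 total 126, leaving 132 − 126 = 6 for the blank.
The known cells in column 7 total 132, leaving 132 − 132 = 0 for the blank.
The known cells in row 8 total 118, leaving 132 − 118 = 14 for the blank.
The known cells in row 6 total 126, leaving 132 − 126 = 6 for the blank.

p = 6, c = 26, d = 6, z = 0, y = 14, k = 6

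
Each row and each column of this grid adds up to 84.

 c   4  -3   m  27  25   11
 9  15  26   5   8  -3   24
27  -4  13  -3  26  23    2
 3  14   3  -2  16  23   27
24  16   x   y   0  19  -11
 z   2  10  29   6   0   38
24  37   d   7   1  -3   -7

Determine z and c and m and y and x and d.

Row 7 has 24 + 37 + 7 + 1 − 3 − 7 = 59; the blank must be 84 − 59 = 25.
Column 3 has -3 + 26 + 13 + 3 + 10 + 25 = 74; the blank must be 84 − 74 = 10.
Row 5 has 24 + 16 + 10 + 0 + 19 − 11 = 58; the blank must be 84 − 58 = 26.
Column 4 has 5 − 3 − 2 + 26 + 29 + 7 = 62; the blank must be 84 − 62 = 22.
Row 1 has 4 − 3 + 22 + 27 + 25 + 11 = 86; the blank must be 84 − 86 = -2.
Row 6 has 2 + 10 + 29 + 6 + 0 + 38 = 85; the blank must be 84 − 85 = -1.

z = -1, c = -2, m = 22, y = 26, x = 10, d = 25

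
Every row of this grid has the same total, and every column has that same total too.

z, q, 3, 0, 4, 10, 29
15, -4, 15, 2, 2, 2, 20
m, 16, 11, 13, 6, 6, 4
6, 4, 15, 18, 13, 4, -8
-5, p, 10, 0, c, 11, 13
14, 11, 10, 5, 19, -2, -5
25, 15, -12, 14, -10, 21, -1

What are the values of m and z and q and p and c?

Rows 2 and 4 both sum to 52, so that's the common total.
The known cells in column 5 total 34, leaving 52 − 34 = 18 for the blank.
The known cells in row 3 total 56, leaving 52 − 56 = -4 for the blank.
The known cells in column 1 total 51, leaving 52 − 51 = 1 for the blank.
The known cells in row 1 total 47, leaving 52 − 47 = 5 for the blank.
The known cells in row 5 total 47, leaving 52 − 47 = 5 for the blank.

m = -4, z = 1, q = 5, p = 5, c = 18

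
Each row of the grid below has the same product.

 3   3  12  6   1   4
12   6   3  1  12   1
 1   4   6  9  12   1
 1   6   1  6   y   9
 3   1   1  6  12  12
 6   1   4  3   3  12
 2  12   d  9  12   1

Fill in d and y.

d = 1, y = 8

Rows 3 and 6 each multiply to 2592, so every row has product 2592.
Row 7: 2×12×9×12×1 = 2592, so the missing entry is 2592 ÷ 2592 = 1.
Row 4: 1×6×1×6×9 = 324, so the missing entry is 2592 ÷ 324 = 8.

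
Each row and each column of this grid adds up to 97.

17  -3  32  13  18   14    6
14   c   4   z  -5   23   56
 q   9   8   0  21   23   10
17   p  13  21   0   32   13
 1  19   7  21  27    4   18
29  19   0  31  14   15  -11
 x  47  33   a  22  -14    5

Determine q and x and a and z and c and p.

q = 26, x = -7, a = 11, z = 0, c = 5, p = 1

Row 4 has 17 + 13 + 21 + 0 + 32 + 13 = 96; the blank must be 97 − 96 = 1.
Column 2 has -3 + 9 + 1 + 19 + 19 + 47 = 92; the blank must be 97 − 92 = 5.
Row 3 has 9 + 8 + 0 + 21 + 23 + 10 = 71; the blank must be 97 − 71 = 26.
Column 1 has 17 + 14 + 26 + 17 + 1 + 29 = 104; the blank must be 97 − 104 = -7.
Row 7 has -7 + 47 + 33 + 22 − 14 + 5 = 86; the blank must be 97 − 86 = 11.
Row 2 has 14 + 5 + 4 − 5 + 23 + 56 = 97; the blank must be 97 − 97 = 0.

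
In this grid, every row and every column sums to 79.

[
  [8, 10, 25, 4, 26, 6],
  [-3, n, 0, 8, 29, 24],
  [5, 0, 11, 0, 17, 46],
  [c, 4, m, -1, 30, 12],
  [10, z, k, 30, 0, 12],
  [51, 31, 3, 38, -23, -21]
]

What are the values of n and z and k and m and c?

n = 21, z = 13, k = 14, m = 26, c = 8

Row 2 has -3 + 0 + 8 + 29 + 24 = 58; the blank must be 79 − 58 = 21.
Column 1 has 8 − 3 + 5 + 10 + 51 = 71; the blank must be 79 − 71 = 8.
Row 4 has 8 + 4 − 1 + 30 + 12 = 53; the blank must be 79 − 53 = 26.
Column 3 has 25 + 0 + 11 + 26 + 3 = 65; the blank must be 79 − 65 = 14.
Row 5 has 10 + 14 + 30 + 0 + 12 = 66; the blank must be 79 − 66 = 13.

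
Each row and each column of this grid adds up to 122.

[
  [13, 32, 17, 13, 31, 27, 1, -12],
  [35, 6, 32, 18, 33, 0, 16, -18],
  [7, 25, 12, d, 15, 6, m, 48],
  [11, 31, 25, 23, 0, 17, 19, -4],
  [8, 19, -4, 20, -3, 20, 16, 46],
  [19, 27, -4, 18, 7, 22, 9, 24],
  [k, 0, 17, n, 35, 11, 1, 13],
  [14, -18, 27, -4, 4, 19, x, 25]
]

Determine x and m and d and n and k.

The known cells in row 8 total 67, leaving 122 − 67 = 55 for the blank.
The known cells in column 7 total 117, leaving 122 − 117 = 5 for the blank.
The known cells in row 3 total 118, leaving 122 − 118 = 4 for the blank.
The known cells in column 1 total 107, leaving 122 − 107 = 15 for the blank.
The known cells in row 7 total 92, leaving 122 − 92 = 30 for the blank.

x = 55, m = 5, d = 4, n = 30, k = 15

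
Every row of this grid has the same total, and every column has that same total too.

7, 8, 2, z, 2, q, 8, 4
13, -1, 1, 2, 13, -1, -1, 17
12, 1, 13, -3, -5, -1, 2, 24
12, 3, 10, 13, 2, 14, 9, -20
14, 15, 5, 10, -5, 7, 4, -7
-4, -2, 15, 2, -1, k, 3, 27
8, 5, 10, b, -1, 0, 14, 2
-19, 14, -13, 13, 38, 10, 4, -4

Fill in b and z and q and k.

Rows 2 and 3 both sum to 43, so that's the common total.
Row 6 has -4 − 2 + 15 + 2 − 1 + 3 + 27 = 40; the blank must be 43 − 40 = 3.
Row 7 has 8 + 5 + 10 − 1 + 0 + 14 + 2 = 38; the blank must be 43 − 38 = 5.
Column 6 has -1 − 1 + 14 + 7 + 3 + 0 + 10 = 32; the blank must be 43 − 32 = 11.
Row 1 has 7 + 8 + 2 + 2 + 11 + 8 + 4 = 42; the blank must be 43 − 42 = 1.

b = 5, z = 1, q = 11, k = 3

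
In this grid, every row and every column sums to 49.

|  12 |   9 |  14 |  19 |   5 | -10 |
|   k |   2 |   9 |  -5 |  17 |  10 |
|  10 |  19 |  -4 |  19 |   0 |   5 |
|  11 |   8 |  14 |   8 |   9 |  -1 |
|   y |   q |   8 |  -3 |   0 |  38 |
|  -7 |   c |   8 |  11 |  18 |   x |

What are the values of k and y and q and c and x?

k = 16, y = 7, q = -1, c = 12, x = 7

The known cells in column 6 total 42, leaving 49 − 42 = 7 for the blank.
The known cells in row 6 total 37, leaving 49 − 37 = 12 for the blank.
The known cells in row 2 total 33, leaving 49 − 33 = 16 for the blank.
The known cells in column 1 total 42, leaving 49 − 42 = 7 for the blank.
The known cells in row 5 total 50, leaving 49 − 50 = -1 for the blank.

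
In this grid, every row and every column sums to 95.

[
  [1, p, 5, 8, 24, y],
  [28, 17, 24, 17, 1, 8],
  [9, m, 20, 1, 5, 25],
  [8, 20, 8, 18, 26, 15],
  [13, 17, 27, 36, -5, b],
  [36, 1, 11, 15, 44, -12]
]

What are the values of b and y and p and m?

Row 5: 13 + 17 + 27 + 36 − 5 = 88, so its missing entry is 95 − 88 = 7.
Row 3: 9 + 20 + 1 + 5 + 25 = 60, so its missing entry is 95 − 60 = 35.
Column 2: 17 + 35 + 20 + 17 + 1 = 90, so its missing entry is 95 − 90 = 5.
Row 1: 1 + 5 + 5 + 8 + 24 = 43, so its missing entry is 95 − 43 = 52.

b = 7, y = 52, p = 5, m = 35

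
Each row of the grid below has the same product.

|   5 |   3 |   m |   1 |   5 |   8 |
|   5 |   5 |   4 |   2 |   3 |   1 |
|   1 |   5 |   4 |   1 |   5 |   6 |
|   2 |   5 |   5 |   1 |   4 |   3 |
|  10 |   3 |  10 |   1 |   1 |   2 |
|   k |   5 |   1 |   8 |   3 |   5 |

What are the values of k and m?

k = 1, m = 1

Rows 4 and 5 each multiply to 600, so every row has product 600.
Row 6: 5×1×8×3×5 = 600, so the missing entry is 600 ÷ 600 = 1.
Row 1: 5×3×1×5×8 = 600, so the missing entry is 600 ÷ 600 = 1.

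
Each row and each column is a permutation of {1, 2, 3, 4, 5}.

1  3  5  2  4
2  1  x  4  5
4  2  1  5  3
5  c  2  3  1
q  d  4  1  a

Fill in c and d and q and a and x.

At (row 5, col 5): column 5 already has {1, 3, 4, 5}, so the value is 2.
For row 2, column 3: row 2 already has {1, 2, 4, 5}; that leaves 3.
For row 5, column 1: column 1 already has {1, 2, 4, 5}; that leaves 3.
At (row 4, col 2): row 4 already has {1, 2, 3, 5}, so the value is 4.
At (row 5, col 2): row 5 already has {1, 2, 3, 4}, so the value is 5.

c = 4, d = 5, q = 3, a = 2, x = 3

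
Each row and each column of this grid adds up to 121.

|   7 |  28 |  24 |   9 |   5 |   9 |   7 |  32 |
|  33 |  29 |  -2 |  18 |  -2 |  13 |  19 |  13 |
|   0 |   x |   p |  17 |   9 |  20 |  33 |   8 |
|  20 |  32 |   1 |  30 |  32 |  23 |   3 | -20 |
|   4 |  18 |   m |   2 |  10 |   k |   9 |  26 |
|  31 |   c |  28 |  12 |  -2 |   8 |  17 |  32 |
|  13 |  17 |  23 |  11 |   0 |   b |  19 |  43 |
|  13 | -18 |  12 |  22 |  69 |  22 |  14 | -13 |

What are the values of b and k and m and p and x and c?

b = -5, k = 31, m = 21, p = 14, x = 20, c = -5

Row 7 has 13 + 17 + 23 + 11 + 0 + 19 + 43 = 126; the blank must be 121 − 126 = -5.
Row 6 has 31 + 28 + 12 − 2 + 8 + 17 + 32 = 126; the blank must be 121 − 126 = -5.
Column 2 has 28 + 29 + 32 + 18 − 5 + 17 − 18 = 101; the blank must be 121 − 101 = 20.
Column 6 has 9 + 13 + 20 + 23 + 8 − 5 + 22 = 90; the blank must be 121 − 90 = 31.
Row 5 has 4 + 18 + 2 + 10 + 31 + 9 + 26 = 100; the blank must be 121 − 100 = 21.
Row 3 has 0 + 20 + 17 + 9 + 20 + 33 + 8 = 107; the blank must be 121 − 107 = 14.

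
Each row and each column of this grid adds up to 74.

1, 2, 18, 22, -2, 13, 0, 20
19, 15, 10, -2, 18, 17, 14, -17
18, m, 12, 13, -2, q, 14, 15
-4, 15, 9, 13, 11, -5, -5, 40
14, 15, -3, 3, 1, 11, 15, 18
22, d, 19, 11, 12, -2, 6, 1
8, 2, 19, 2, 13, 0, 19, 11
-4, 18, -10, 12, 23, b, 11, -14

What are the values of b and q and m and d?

Row 6 has 22 + 19 + 11 + 12 − 2 + 6 + 1 = 69; the blank must be 74 − 69 = 5.
Row 8 has -4 + 18 − 10 + 12 + 23 + 11 − 14 = 36; the blank must be 74 − 36 = 38.
Column 6 has 13 + 17 − 5 + 11 − 2 + 0 + 38 = 72; the blank must be 74 − 72 = 2.
Row 3 has 18 + 12 + 13 − 2 + 2 + 14 + 15 = 72; the blank must be 74 − 72 = 2.

b = 38, q = 2, m = 2, d = 5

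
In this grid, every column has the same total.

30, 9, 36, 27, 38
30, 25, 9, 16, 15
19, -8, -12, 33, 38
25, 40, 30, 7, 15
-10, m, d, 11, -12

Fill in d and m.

Column 4 sums to 94 and so does column 5; that's the common total.
In column 3 the known cells total 63, leaving 94 − 63 = 31.
In column 2 the known cells total 66, leaving 94 − 66 = 28.

d = 31, m = 28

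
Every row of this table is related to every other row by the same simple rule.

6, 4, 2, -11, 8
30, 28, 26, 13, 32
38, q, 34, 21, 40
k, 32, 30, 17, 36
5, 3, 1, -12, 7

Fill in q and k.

The difference between any two rows is the same in every column — this is an addition table with the headers hidden.
Row 3 minus row 1 is 34 − 2 = 32, so its entry in column 2 is 4 + 32 = 36.
Row 4 minus row 1 is 30 − 2 = 28, so its entry in column 1 is 6 + 28 = 34.

q = 36, k = 34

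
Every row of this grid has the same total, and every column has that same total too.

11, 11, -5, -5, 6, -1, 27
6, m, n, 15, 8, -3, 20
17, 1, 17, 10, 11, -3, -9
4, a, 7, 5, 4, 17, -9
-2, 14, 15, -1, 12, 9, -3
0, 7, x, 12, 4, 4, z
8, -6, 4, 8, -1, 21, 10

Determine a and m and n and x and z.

Rows 1 and 3 both sum to 44, so that's the common total.
The known cells in row 4 total 28, leaving 44 − 28 = 16 for the blank.
The known cells in column 2 total 43, leaving 44 − 43 = 1 for the blank.
The known cells in row 2 total 47, leaving 44 − 47 = -3 for the blank.
The known cells in column 7 total 36, leaving 44 − 36 = 8 for the blank.
The known cells in row 6 total 35, leaving 44 − 35 = 9 for the blank.

a = 16, m = 1, n = -3, x = 9, z = 8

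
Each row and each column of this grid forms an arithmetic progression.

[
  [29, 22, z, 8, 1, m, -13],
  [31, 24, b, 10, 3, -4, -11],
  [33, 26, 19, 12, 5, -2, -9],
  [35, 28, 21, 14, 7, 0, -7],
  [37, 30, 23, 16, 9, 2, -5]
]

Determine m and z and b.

m = -6, z = 15, b = 17

Along each row the entries change by -7 per step; down each column they change by 2.
Row 1: from 29 at column 1, stepping by -7 to column 6 gives -6.
Row 1: from 29 at column 1, stepping by -7 to column 3 gives 15.
Row 2: from 31 at column 1, stepping by -7 to column 3 gives 17.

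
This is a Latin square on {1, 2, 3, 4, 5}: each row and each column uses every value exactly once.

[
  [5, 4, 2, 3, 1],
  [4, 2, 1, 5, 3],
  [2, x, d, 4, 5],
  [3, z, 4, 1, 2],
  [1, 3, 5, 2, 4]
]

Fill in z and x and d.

z = 5, x = 1, d = 3

Cell (4,2): row 4 already has {1, 2, 3, 4} → 5.
Cell (3,2): column 2 already has {2, 3, 4, 5} → 1.
Cell (3,3): row 3 already has {1, 2, 4, 5} → 3.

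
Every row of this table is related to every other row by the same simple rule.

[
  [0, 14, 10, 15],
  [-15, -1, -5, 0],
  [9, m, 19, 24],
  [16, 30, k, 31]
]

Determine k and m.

The difference between any two rows is the same in every column — this is an addition table with the headers hidden.
Row 4 minus row 1 is 31 − 15 = 16, so its entry in column 3 is 10 + 16 = 26.
Row 3 minus row 1 is 24 − 15 = 9, so its entry in column 2 is 14 + 9 = 23.

k = 26, m = 23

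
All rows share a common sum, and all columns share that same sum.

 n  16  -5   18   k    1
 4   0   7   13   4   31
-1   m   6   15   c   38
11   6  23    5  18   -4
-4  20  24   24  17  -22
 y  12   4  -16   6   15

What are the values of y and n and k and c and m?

y = 38, n = 11, k = 18, c = -4, m = 5

Rows 2 and 4 both sum to 59, so that's the common total.
Column 2 has 16 + 0 + 6 + 20 + 12 = 54; the blank must be 59 − 54 = 5.
Row 3 has -1 + 5 + 6 + 15 + 38 = 63; the blank must be 59 − 63 = -4.
Column 5 has 4 − 4 + 18 + 17 + 6 = 41; the blank must be 59 − 41 = 18.
Row 1 has 16 − 5 + 18 + 18 + 1 = 48; the blank must be 59 − 48 = 11.
Row 6 has 12 + 4 − 16 + 6 + 15 = 21; the blank must be 59 − 21 = 38.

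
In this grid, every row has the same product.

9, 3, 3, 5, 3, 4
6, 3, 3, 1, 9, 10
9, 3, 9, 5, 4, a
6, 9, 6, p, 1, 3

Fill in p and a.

Rows 1 and 2 each multiply to 4860, so every row has product 4860.
Row 4: 6×9×6×1×3 = 972, so the missing entry is 4860 ÷ 972 = 5.
Row 3: 9×3×9×5×4 = 4860, so the missing entry is 4860 ÷ 4860 = 1.

p = 5, a = 1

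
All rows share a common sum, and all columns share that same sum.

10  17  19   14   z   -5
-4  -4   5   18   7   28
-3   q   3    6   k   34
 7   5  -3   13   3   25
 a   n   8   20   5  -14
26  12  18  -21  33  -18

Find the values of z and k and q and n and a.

z = -5, k = 7, q = 3, n = 17, a = 14

Rows 2 and 4 both sum to 50, so that's the common total.
The known cells in column 1 total 36, leaving 50 − 36 = 14 for the blank.
The known cells in row 1 total 55, leaving 50 − 55 = -5 for the blank.
The known cells in column 5 total 43, leaving 50 − 43 = 7 for the blank.
The known cells in row 3 total 47, leaving 50 − 47 = 3 for the blank.
The known cells in row 5 total 33, leaving 50 − 33 = 17 for the blank.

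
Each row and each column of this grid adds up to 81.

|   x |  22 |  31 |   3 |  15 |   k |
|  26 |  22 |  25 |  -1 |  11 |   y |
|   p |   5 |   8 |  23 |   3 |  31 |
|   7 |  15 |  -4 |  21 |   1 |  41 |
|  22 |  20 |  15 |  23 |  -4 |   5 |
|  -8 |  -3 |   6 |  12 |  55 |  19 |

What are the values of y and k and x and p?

y = -2, k = -13, x = 23, p = 11

The known cells in row 3 total 70, leaving 81 − 70 = 11 for the blank.
The known cells in column 1 total 58, leaving 81 − 58 = 23 for the blank.
The known cells in row 1 total 94, leaving 81 − 94 = -13 for the blank.
The known cells in row 2 total 83, leaving 81 − 83 = -2 for the blank.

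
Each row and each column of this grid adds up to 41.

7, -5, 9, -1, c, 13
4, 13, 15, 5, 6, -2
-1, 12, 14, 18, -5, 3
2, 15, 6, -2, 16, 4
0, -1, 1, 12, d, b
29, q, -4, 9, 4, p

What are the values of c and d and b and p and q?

The known cells in row 1 total 23, leaving 41 − 23 = 18 for the blank.
The known cells in column 5 total 39, leaving 41 − 39 = 2 for the blank.
The known cells in column 2 total 34, leaving 41 − 34 = 7 for the blank.
The known cells in row 6 total 45, leaving 41 − 45 = -4 for the blank.
The known cells in row 5 total 14, leaving 41 − 14 = 27 for the blank.

c = 18, d = 2, b = 27, p = -4, q = 7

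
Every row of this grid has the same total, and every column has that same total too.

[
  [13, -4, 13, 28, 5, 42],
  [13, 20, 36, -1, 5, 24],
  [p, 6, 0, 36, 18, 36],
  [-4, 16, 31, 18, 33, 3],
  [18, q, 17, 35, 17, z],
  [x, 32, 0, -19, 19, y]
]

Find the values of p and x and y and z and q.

p = 1, x = 56, y = 9, z = -17, q = 27

Rows 1 and 2 both sum to 97, so that's the common total.
Row 3 has 6 + 0 + 36 + 18 + 36 = 96; the blank must be 97 − 96 = 1.
Column 1 has 13 + 13 + 1 − 4 + 18 = 41; the blank must be 97 − 41 = 56.
Row 6 has 56 + 32 + 0 − 19 + 19 = 88; the blank must be 97 − 88 = 9.
Column 6 has 42 + 24 + 36 + 3 + 9 = 114; the blank must be 97 − 114 = -17.
Row 5 has 18 + 17 + 35 + 17 − 17 = 70; the blank must be 97 − 70 = 27.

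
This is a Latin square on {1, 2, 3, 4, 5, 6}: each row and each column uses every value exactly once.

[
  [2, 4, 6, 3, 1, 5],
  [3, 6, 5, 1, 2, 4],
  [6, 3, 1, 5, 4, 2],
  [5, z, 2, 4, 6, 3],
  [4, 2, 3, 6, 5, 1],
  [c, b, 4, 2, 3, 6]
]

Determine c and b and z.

c = 1, b = 5, z = 1

For row 4, column 2: row 4 already has {2, 3, 4, 5, 6}; that leaves 1.
At (row 6, col 1): column 1 already has {2, 3, 4, 5, 6}, so the value is 1.
At (row 6, col 2): row 6 already has {1, 2, 3, 4, 6}, so the value is 5.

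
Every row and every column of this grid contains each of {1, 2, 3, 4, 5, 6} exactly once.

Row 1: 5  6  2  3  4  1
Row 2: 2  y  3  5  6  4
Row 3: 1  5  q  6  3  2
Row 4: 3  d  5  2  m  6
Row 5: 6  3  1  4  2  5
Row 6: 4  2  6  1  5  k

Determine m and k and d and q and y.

m = 1, k = 3, d = 4, q = 4, y = 1

For row 6, column 6: row 6 already has {1, 2, 4, 5, 6}; that leaves 3.
For row 4, column 5: column 5 already has {2, 3, 4, 5, 6}; that leaves 1.
At (row 4, col 2): row 4 already has {1, 2, 3, 5, 6}, so the value is 4.
At (row 2, col 2): row 2 already has {2, 3, 4, 5, 6}, so the value is 1.
Cell (3,3): row 3 already has {1, 2, 3, 5, 6} → 4.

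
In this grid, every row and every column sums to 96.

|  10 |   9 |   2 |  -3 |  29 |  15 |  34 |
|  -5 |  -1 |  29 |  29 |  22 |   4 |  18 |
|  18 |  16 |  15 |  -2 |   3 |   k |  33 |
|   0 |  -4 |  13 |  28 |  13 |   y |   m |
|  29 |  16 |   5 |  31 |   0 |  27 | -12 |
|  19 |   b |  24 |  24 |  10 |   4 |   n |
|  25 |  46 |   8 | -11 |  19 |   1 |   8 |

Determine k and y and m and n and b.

The known cells in column 2 total 82, leaving 96 − 82 = 14 for the blank.
The known cells in row 6 total 95, leaving 96 − 95 = 1 for the blank.
The known cells in column 7 total 82, leaving 96 − 82 = 14 for the blank.
The known cells in row 3 total 83, leaving 96 − 83 = 13 for the blank.
The known cells in row 4 total 64, leaving 96 − 64 = 32 for the blank.

k = 13, y = 32, m = 14, n = 1, b = 14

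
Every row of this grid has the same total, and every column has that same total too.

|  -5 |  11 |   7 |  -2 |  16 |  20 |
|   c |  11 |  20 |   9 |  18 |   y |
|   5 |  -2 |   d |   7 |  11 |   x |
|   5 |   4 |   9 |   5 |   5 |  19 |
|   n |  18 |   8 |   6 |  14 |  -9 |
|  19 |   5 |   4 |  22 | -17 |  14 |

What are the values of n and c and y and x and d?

Rows 1 and 4 both sum to 47, so that's the common total.
The known cells in row 5 total 37, leaving 47 − 37 = 10 for the blank.
The known cells in column 3 total 48, leaving 47 − 48 = -1 for the blank.
The known cells in column 1 total 34, leaving 47 − 34 = 13 for the blank.
The known cells in row 2 total 71, leaving 47 − 71 = -24 for the blank.
The known cells in row 3 total 20, leaving 47 − 20 = 27 for the blank.

n = 10, c = 13, y = -24, x = 27, d = -1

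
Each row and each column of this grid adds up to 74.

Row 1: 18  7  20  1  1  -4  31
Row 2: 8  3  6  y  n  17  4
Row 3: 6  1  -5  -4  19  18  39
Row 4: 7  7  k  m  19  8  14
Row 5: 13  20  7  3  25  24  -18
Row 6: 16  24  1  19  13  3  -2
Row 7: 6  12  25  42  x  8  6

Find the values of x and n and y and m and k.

Row 7: 6 + 12 + 25 + 42 + 8 + 6 = 99, so its missing entry is 74 − 99 = -25.
Column 5: 1 + 19 + 19 + 25 + 13 − 25 = 52, so its missing entry is 74 − 52 = 22.
Column 3: 20 + 6 − 5 + 7 + 1 + 25 = 54, so its missing entry is 74 − 54 = 20.
Row 4: 7 + 7 + 20 + 19 + 8 + 14 = 75, so its missing entry is 74 − 75 = -1.
Row 2: 8 + 3 + 6 + 22 + 17 + 4 = 60, so its missing entry is 74 − 60 = 14.

x = -25, n = 22, y = 14, m = -1, k = 20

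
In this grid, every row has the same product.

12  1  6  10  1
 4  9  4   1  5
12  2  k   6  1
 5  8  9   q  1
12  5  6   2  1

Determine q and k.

Rows 2 and 5 each multiply to 720, so every row has product 720.
Row 4: 5×8×9×1 = 360, so the missing entry is 720 ÷ 360 = 2.
Row 3: 12×2×6×1 = 144, so the missing entry is 720 ÷ 144 = 5.

q = 2, k = 5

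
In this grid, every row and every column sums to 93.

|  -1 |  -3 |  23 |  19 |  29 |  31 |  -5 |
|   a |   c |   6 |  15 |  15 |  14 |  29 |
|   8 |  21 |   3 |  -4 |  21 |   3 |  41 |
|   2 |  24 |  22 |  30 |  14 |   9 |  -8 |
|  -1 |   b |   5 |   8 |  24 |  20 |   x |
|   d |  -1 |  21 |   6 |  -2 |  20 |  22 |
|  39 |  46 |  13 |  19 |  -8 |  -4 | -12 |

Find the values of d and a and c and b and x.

d = 27, a = 19, c = -5, b = 11, x = 26

The known cells in column 7 total 67, leaving 93 − 67 = 26 for the blank.
The known cells in row 6 total 66, leaving 93 − 66 = 27 for the blank.
The known cells in column 1 total 74, leaving 93 − 74 = 19 for the blank.
The known cells in row 2 total 98, leaving 93 − 98 = -5 for the blank.
The known cells in row 5 total 82, leaving 93 − 82 = 11 for the blank.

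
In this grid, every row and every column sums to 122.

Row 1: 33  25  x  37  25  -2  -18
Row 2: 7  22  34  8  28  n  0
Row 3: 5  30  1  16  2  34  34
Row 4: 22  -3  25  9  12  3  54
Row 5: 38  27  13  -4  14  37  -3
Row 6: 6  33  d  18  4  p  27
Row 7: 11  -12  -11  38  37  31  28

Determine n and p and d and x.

n = 23, p = -4, d = 38, x = 22

Row 1 has 33 + 25 + 37 + 25 − 2 − 18 = 100; the blank must be 122 − 100 = 22.
Column 3 has 22 + 34 + 1 + 25 + 13 − 11 = 84; the blank must be 122 − 84 = 38.
Row 6 has 6 + 33 + 38 + 18 + 4 + 27 = 126; the blank must be 122 − 126 = -4.
Row 2 has 7 + 22 + 34 + 8 + 28 + 0 = 99; the blank must be 122 − 99 = 23.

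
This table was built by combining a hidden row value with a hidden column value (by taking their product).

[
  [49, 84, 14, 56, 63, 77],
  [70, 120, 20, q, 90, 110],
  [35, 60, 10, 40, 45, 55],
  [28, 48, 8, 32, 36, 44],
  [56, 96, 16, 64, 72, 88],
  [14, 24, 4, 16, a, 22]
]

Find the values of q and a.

Each row is a constant multiple of every other row — this is a multiplication table with the headers hidden.
Row 2 is 20/14 = 10/7 times row 1, so its entry in column 4 is 56 × 10/7 = 80.
Row 6 is 4/14 = 2/7 times row 1, so its entry in column 5 is 63 × 2/7 = 18.

q = 80, a = 18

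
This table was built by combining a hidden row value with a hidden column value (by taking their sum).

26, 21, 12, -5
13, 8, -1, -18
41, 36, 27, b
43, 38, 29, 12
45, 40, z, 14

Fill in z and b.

z = 31, b = 10

The difference between any two rows is the same in every column — this is an addition table with the headers hidden.
Row 5 minus row 1 is 40 − 21 = 19, so its entry in column 3 is 12 + 19 = 31.
Row 3 minus row 1 is 36 − 21 = 15, so its entry in column 4 is -5 + 15 = 10.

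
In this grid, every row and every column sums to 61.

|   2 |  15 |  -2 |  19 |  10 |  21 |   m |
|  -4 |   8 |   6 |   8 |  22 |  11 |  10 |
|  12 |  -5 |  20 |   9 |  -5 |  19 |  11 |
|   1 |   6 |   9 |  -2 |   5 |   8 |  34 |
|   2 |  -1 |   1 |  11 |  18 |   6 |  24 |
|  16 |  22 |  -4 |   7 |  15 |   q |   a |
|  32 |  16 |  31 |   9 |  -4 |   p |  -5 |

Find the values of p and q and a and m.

p = -18, q = 14, a = -9, m = -4

Row 7: 32 + 16 + 31 + 9 − 4 − 5 = 79, so its missing entry is 61 − 79 = -18.
Column 6: 21 + 11 + 19 + 8 + 6 − 18 = 47, so its missing entry is 61 − 47 = 14.
Row 6: 16 + 22 − 4 + 7 + 15 + 14 = 70, so its missing entry is 61 − 70 = -9.
Row 1: 2 + 15 − 2 + 19 + 10 + 21 = 65, so its missing entry is 61 − 65 = -4.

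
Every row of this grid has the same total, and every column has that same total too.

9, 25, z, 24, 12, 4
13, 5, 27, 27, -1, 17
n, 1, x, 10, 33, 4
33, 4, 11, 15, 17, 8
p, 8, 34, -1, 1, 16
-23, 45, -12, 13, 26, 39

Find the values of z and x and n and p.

z = 14, x = 14, n = 26, p = 30

Rows 2 and 4 both sum to 88, so that's the common total.
Row 1 has 9 + 25 + 24 + 12 + 4 = 74; the blank must be 88 − 74 = 14.
Row 5 has 8 + 34 − 1 + 1 + 16 = 58; the blank must be 88 − 58 = 30.
Column 1 has 9 + 13 + 33 + 30 − 23 = 62; the blank must be 88 − 62 = 26.
Row 3 has 26 + 1 + 10 + 33 + 4 = 74; the blank must be 88 − 74 = 14.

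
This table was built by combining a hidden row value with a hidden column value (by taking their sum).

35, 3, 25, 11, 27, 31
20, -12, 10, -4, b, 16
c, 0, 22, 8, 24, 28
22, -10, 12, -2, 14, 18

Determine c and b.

The difference between any two rows is the same in every column — this is an addition table with the headers hidden.
Row 3 minus row 1 is 22 − 25 = -3, so its entry in column 1 is 35 + (-3) = 32.
Row 2 minus row 1 is 10 − 25 = -15, so its entry in column 5 is 27 + (-15) = 12.

c = 32, b = 12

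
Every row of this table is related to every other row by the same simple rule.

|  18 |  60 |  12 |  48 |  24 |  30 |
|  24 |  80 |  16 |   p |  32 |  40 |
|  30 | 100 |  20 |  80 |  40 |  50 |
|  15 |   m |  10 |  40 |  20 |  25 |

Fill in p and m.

p = 64, m = 50

Each row is a constant multiple of every other row — this is a multiplication table with the headers hidden.
Row 2 is 16/12 = 4/3 times row 1, so its entry in column 4 is 48 × 4/3 = 64.
Row 4 is 10/12 = 5/6 times row 1, so its entry in column 2 is 60 × 5/6 = 50.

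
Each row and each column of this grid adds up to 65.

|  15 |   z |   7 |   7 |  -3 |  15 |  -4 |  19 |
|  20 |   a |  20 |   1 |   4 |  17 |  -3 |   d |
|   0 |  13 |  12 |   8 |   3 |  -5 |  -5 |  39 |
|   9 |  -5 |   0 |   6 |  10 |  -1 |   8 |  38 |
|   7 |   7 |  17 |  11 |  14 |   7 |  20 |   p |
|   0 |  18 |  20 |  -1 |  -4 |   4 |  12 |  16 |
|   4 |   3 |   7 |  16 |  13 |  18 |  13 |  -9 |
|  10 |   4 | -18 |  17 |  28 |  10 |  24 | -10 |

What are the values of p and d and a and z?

Row 5: 7 + 7 + 17 + 11 + 14 + 7 + 20 = 83, so its missing entry is 65 − 83 = -18.
Column 8: 19 + 39 + 38 − 18 + 16 − 9 − 10 = 75, so its missing entry is 65 − 75 = -10.
Row 2: 20 + 20 + 1 + 4 + 17 − 3 − 10 = 49, so its missing entry is 65 − 49 = 16.
Row 1: 15 + 7 + 7 − 3 + 15 − 4 + 19 = 56, so its missing entry is 65 − 56 = 9.

p = -18, d = -10, a = 16, z = 9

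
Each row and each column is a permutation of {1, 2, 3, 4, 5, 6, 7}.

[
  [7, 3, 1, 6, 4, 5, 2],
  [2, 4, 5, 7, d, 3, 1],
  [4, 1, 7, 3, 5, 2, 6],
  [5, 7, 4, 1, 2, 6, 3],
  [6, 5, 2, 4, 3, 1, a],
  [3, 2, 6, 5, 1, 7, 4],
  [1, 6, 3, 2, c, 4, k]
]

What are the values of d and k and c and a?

For row 5, column 7: row 5 already has {1, 2, 3, 4, 5, 6}; that leaves 7.
At (row 7, col 7): column 7 already has {1, 2, 3, 4, 6, 7}, so the value is 5.
For row 7, column 5: row 7 already has {1, 2, 3, 4, 5, 6}; that leaves 7.
Cell (2,5): row 2 already has {1, 2, 3, 4, 5, 7} → 6.

d = 6, k = 5, c = 7, a = 7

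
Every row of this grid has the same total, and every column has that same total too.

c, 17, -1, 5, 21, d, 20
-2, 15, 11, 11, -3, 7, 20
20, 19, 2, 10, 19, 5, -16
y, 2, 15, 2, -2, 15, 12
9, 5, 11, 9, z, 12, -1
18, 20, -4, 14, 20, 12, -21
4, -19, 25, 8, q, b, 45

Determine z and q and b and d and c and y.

Rows 2 and 3 both sum to 59, so that's the common total.
The known cells in row 5 total 45, leaving 59 − 45 = 14 for the blank.
The known cells in column 5 total 69, leaving 59 − 69 = -10 for the blank.
The known cells in row 7 total 53, leaving 59 − 53 = 6 for the blank.
The known cells in row 4 total 44, leaving 59 − 44 = 15 for the blank.
The known cells in column 1 total 64, leaving 59 − 64 = -5 for the blank.
The known cells in row 1 total 57, leaving 59 − 57 = 2 for the blank.

z = 14, q = -10, b = 6, d = 2, c = -5, y = 15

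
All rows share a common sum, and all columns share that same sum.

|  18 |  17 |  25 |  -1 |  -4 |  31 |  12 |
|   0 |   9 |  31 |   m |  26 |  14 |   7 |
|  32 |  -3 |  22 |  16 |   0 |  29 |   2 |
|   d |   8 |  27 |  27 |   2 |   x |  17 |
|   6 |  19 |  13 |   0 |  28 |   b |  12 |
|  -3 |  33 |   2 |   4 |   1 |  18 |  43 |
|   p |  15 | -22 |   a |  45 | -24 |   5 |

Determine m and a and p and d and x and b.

Rows 1 and 3 both sum to 98, so that's the common total.
The known cells in row 5 total 78, leaving 98 − 78 = 20 for the blank.
The known cells in row 2 total 87, leaving 98 − 87 = 11 for the blank.
The known cells in column 4 total 57, leaving 98 − 57 = 41 for the blank.
The known cells in row 7 total 60, leaving 98 − 60 = 38 for the blank.
The known cells in column 1 total 91, leaving 98 − 91 = 7 for the blank.
The known cells in row 4 total 88, leaving 98 − 88 = 10 for the blank.

m = 11, a = 41, p = 38, d = 7, x = 10, b = 20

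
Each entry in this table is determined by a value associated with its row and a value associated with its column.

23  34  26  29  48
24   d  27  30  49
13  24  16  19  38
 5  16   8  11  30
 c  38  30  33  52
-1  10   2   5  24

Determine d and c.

d = 35, c = 27

The difference between any two rows is the same in every column — this is an addition table with the headers hidden.
Row 2 minus row 1 is 30 − 29 = 1, so its entry in column 2 is 34 + 1 = 35.
Row 5 minus row 1 is 33 − 29 = 4, so its entry in column 1 is 23 + 4 = 27.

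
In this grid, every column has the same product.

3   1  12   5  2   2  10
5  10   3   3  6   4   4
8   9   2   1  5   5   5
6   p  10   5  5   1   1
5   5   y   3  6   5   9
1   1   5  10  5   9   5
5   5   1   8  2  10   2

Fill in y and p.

y = 5, p = 8

Columns 4 and 6 each multiply to 18000, so every column has product 18000.
Column 3: 12×3×2×10×5×1 = 3600, so the missing entry is 18000 ÷ 3600 = 5.
Column 2: 1×10×9×5×1×5 = 2250, so the missing entry is 18000 ÷ 2250 = 8.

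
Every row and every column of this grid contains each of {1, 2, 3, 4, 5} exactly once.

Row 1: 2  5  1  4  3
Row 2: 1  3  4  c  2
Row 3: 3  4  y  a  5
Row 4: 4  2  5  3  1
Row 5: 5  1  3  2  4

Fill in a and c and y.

a = 1, c = 5, y = 2

Cell (2,4): row 2 already has {1, 2, 3, 4} → 5.
At (row 3, col 4): column 4 already has {2, 3, 4, 5}, so the value is 1.
For row 3, column 3: row 3 already has {1, 3, 4, 5}; that leaves 2.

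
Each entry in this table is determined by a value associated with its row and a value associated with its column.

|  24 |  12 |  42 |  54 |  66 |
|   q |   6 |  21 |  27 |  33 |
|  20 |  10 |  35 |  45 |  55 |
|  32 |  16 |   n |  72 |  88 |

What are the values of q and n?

Each row is a constant multiple of every other row — this is a multiplication table with the headers hidden.
Row 2 is 33/66 = 1/2 times row 1, so its entry in column 1 is 24 × 1/2 = 12.
Row 4 is 88/66 = 4/3 times row 1, so its entry in column 3 is 42 × 4/3 = 56.

q = 12, n = 56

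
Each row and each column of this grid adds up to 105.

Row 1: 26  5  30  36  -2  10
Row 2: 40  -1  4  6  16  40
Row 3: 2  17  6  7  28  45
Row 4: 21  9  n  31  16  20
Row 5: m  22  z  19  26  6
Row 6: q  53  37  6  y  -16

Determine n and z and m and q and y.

Column 5 has -2 + 16 + 28 + 16 + 26 = 84; the blank must be 105 − 84 = 21.
Row 6 has 53 + 37 + 6 + 21 − 16 = 101; the blank must be 105 − 101 = 4.
Column 1 has 26 + 40 + 2 + 21 + 4 = 93; the blank must be 105 − 93 = 12.
Row 5 has 12 + 22 + 19 + 26 + 6 = 85; the blank must be 105 − 85 = 20.
Row 4 has 21 + 9 + 31 + 16 + 20 = 97; the blank must be 105 − 97 = 8.

n = 8, z = 20, m = 12, q = 4, y = 21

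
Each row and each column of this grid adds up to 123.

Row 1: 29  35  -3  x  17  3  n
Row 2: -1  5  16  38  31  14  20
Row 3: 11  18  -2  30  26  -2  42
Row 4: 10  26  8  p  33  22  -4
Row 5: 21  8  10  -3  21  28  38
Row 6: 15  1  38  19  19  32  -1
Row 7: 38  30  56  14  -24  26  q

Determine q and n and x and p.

q = -17, n = 45, x = -3, p = 28

The known cells in row 7 total 140, leaving 123 − 140 = -17 for the blank.
The known cells in row 4 total 95, leaving 123 − 95 = 28 for the blank.
The known cells in column 4 total 126, leaving 123 − 126 = -3 for the blank.
The known cells in row 1 total 78, leaving 123 − 78 = 45 for the blank.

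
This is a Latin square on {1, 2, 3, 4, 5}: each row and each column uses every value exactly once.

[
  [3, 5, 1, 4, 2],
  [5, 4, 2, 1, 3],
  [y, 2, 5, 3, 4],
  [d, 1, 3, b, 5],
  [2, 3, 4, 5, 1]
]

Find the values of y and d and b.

For row 4, column 4: column 4 already has {1, 3, 4, 5}; that leaves 2.
For row 3, column 1: row 3 already has {2, 3, 4, 5}; that leaves 1.
For row 4, column 1: row 4 already has {1, 2, 3, 5}; that leaves 4.

y = 1, d = 4, b = 2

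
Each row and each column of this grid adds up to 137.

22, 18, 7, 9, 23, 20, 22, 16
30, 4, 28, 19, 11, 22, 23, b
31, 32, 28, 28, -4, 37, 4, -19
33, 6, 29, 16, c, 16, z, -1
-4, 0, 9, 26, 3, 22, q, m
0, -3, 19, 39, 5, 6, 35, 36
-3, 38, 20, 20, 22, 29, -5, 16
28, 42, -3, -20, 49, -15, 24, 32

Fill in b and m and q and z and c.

Column 5: 23 + 11 − 4 + 3 + 5 + 22 + 49 = 109, so its missing entry is 137 − 109 = 28.
Row 2: 30 + 4 + 28 + 19 + 11 + 22 + 23 = 137, so its missing entry is 137 − 137 = 0.
Row 4: 33 + 6 + 29 + 16 + 28 + 16 − 1 = 127, so its missing entry is 137 − 127 = 10.
Column 7: 22 + 23 + 4 + 10 + 35 − 5 + 24 = 113, so its missing entry is 137 − 113 = 24.
Row 5: -4 + 0 + 9 + 26 + 3 + 22 + 24 = 80, so its missing entry is 137 − 80 = 57.

b = 0, m = 57, q = 24, z = 10, c = 28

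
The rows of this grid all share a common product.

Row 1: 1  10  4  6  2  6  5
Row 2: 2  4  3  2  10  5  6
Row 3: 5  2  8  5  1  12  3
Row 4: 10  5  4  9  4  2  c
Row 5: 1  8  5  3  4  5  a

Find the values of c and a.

c = 1, a = 6

Rows 1 and 2 each multiply to 14400, so every row has product 14400.
Row 4: 10×5×4×9×4×2 = 14400, so the missing entry is 14400 ÷ 14400 = 1.
Row 5: 1×8×5×3×4×5 = 2400, so the missing entry is 14400 ÷ 2400 = 6.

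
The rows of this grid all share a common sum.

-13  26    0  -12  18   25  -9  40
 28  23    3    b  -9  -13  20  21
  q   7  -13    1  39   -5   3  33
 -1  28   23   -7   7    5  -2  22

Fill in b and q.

b = 2, q = 10

The complete rows each total 75.
Row 2 is missing 75 − 73 = 2 (since 28 + 23 + 3 − 9 − 13 + 20 + 21 = 73).
Row 3 is missing 75 − 65 = 10 (since 7 − 13 + 1 + 39 − 5 + 3 + 33 = 65).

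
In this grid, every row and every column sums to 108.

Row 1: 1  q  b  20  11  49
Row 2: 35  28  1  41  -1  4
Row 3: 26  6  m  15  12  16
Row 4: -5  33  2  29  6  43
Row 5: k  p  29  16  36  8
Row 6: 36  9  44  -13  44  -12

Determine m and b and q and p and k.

Column 1 has 1 + 35 + 26 − 5 + 36 = 93; the blank must be 108 − 93 = 15.
Row 3 has 26 + 6 + 15 + 12 + 16 = 75; the blank must be 108 − 75 = 33.
Column 3 has 1 + 33 + 2 + 29 + 44 = 109; the blank must be 108 − 109 = -1.
Row 1 has 1 − 1 + 20 + 11 + 49 = 80; the blank must be 108 − 80 = 28.
Row 5 has 15 + 29 + 16 + 36 + 8 = 104; the blank must be 108 − 104 = 4.

m = 33, b = -1, q = 28, p = 4, k = 15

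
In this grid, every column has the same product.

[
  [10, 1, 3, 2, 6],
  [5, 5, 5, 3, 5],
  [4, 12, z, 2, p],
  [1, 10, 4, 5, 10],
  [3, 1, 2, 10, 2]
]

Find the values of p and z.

p = 1, z = 5

Columns 1 and 2 each multiply to 600, so every column has product 600.
Column 5: 6×5×10×2 = 600, so the missing entry is 600 ÷ 600 = 1.
Column 3: 3×5×4×2 = 120, so the missing entry is 600 ÷ 120 = 5.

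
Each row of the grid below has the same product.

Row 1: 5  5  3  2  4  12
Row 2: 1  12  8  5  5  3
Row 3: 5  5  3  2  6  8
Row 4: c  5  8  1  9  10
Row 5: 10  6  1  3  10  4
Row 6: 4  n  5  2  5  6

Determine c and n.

c = 2, n = 6

Rows 1 and 3 each multiply to 7200, so every row has product 7200.
Row 4: 5×8×1×9×10 = 3600, so the missing entry is 7200 ÷ 3600 = 2.
Row 6: 4×5×2×5×6 = 1200, so the missing entry is 7200 ÷ 1200 = 6.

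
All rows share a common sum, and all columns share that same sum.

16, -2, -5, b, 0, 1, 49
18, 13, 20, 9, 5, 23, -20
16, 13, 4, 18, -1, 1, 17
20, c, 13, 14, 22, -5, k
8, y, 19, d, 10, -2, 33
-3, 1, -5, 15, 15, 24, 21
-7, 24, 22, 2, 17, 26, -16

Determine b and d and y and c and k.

b = 9, d = 1, y = -1, c = 20, k = -16

Rows 2 and 3 both sum to 68, so that's the common total.
The known cells in row 1 total 59, leaving 68 − 59 = 9 for the blank.
The known cells in column 4 total 67, leaving 68 − 67 = 1 for the blank.
The known cells in column 7 total 84, leaving 68 − 84 = -16 for the blank.
The known cells in row 4 total 48, leaving 68 − 48 = 20 for the blank.
The known cells in row 5 total 69, leaving 68 − 69 = -1 for the blank.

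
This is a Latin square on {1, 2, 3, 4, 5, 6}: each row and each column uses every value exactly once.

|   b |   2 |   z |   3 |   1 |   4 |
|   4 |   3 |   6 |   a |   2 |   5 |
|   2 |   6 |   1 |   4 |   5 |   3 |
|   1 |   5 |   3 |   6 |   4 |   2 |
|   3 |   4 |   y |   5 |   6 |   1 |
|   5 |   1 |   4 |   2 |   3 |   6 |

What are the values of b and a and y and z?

At (row 2, col 4): row 2 already has {2, 3, 4, 5, 6}, so the value is 1.
Cell (5,3): row 5 already has {1, 3, 4, 5, 6} → 2.
Cell (1,3): column 3 already has {1, 2, 3, 4, 6} → 5.
Cell (1,1): row 1 already has {1, 2, 3, 4, 5} → 6.

b = 6, a = 1, y = 2, z = 5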